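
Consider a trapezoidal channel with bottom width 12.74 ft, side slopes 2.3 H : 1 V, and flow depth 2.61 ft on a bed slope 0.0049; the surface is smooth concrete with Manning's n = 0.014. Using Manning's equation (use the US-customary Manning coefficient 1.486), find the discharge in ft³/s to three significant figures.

A = (b + z·y)·y = (12.74 + 2.3×2.61)×2.61 = 48.92 ft²
P = b + 2y√(1+z²) = 12.74 + 2×2.61×√(1+2.3²) = 25.83 ft
R = A/P = 48.92/25.83 = 1.894 ft
Q = (1.486/n)·A·R^(2/3)·S^(1/2) = (1.486/0.014) × 48.92 × 1.894^(2/3) × 0.0049^(1/2) = 556.4 ft³/s

556 ft³/s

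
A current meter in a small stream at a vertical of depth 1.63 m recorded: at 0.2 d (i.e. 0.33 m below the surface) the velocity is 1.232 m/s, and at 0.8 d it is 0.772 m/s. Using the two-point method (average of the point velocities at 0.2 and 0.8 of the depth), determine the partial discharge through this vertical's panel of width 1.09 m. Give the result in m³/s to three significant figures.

1.78 m³/s

v̄ = (1.232 + 0.772) / 2 = 1.002 m/s
q = v̄ × d × w = 1.002 × 1.63 × 1.09 = 1.780 m³/s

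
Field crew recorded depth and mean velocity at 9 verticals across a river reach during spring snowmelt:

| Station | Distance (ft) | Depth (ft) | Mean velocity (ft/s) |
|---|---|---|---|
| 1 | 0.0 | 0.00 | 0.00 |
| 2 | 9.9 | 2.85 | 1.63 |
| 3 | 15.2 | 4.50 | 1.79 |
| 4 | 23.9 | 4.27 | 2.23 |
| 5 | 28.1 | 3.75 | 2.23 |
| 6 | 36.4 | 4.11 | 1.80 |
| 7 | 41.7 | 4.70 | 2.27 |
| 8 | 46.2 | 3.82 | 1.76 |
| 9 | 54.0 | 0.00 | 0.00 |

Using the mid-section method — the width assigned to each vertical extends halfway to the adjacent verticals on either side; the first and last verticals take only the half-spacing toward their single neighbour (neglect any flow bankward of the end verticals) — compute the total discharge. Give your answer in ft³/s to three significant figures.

w_2 = (15.2 − 0.0)/2 = 7.6 ft; q_2 = 1.63 × 2.85 × 7.6 = 35.31 ft³/s
w_3 = (23.9 − 9.9)/2 = 7 ft; q_3 = 1.79 × 4.50 × 7 = 56.39 ft³/s
w_4 = (28.1 − 15.2)/2 = 6.45 ft; q_4 = 2.23 × 4.27 × 6.45 = 61.42 ft³/s
w_5 = (36.4 − 23.9)/2 = 6.25 ft; q_5 = 2.23 × 3.75 × 6.25 = 52.27 ft³/s
w_6 = (41.7 − 28.1)/2 = 6.8 ft; q_6 = 1.80 × 4.11 × 6.8 = 50.31 ft³/s
w_7 = (46.2 − 36.4)/2 = 4.9 ft; q_7 = 2.27 × 4.70 × 4.9 = 52.28 ft³/s
w_8 = (54.0 − 41.7)/2 = 6.15 ft; q_8 = 1.76 × 3.82 × 6.15 = 41.35 ft³/s
Stations 1, 9 contribute zero (depth or velocity is 0).
Q = Σ qᵢ = 349.3 ft³/s

349 ft³/s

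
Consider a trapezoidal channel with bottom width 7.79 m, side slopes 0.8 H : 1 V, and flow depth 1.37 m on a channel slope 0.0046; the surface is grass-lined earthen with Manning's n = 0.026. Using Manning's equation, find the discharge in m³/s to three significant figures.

33.4 m³/s

A = (b + z·y)·y = (7.79 + 0.8×1.37)×1.37 = 12.17 m²
P = b + 2y√(1+z²) = 7.79 + 2×1.37×√(1+0.8²) = 11.30 m
R = A/P = 12.17/11.30 = 1.077 m
Q = (1/n)·A·R^(2/3)·S^(1/2) = (1/0.026) × 12.17 × 1.077^(2/3) × 0.0046^(1/2) = 33.38 m³/s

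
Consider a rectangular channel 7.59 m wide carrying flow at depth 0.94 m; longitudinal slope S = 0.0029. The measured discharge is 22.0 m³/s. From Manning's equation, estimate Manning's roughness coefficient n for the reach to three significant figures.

A = b·y = 7.59 × 0.94 = 7.135 m²
P = b + 2y = 7.59 + 2×0.94 = 9.470 m
R = A/P = 7.135/9.470 = 0.7534 m
n = (1/Q)·A·R^(2/3)·S^(1/2) = (1/22.0) × 7.135 × 0.8280 × 0.05385 = 0.01446

0.0145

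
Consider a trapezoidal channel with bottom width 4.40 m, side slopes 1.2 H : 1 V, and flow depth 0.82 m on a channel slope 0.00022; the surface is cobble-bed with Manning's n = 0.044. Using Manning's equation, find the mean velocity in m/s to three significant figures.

A = (b + z·y)·y = (4.40 + 1.2×0.82)×0.82 = 4.415 m²
P = b + 2y√(1+z²) = 4.40 + 2×0.82×√(1+1.2²) = 6.962 m
R = A/P = 4.415/6.962 = 0.6342 m
Q = (1/n)·A·R^(2/3)·S^(1/2) = (1/0.044) × 4.415 × 0.6342^(2/3) × 0.00022^(1/2) = 1.099 m³/s
V = Q/A = 1.099/4.415 = 0.2488 m/s

0.249 m/s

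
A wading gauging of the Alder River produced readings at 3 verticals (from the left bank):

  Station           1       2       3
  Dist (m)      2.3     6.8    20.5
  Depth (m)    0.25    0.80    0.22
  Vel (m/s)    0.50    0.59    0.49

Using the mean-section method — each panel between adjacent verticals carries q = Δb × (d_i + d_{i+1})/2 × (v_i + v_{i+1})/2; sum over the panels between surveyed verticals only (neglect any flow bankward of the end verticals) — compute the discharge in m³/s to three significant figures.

Panel 1-2: Δb = 4.5 m, d̄ = (0.25+0.80)/2 = 0.525, v̄ = (0.50+0.59)/2 = 0.545 → q = 4.5×0.525×0.545 = 1.288 m³/s
Panel 2-3: Δb = 13.7 m, d̄ = (0.80+0.22)/2 = 0.51, v̄ = (0.59+0.49)/2 = 0.54 → q = 13.7×0.51×0.54 = 3.773 m³/s
Q = Σ q = 5.061 m³/s

5.06 m³/s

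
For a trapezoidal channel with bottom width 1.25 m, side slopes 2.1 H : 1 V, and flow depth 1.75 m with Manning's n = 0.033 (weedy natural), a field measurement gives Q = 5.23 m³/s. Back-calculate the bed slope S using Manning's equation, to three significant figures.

0.000450

A = (b + z·y)·y = (1.25 + 2.1×1.75)×1.75 = 8.619 m²
P = b + 2y√(1+z²) = 1.25 + 2×1.75×√(1+2.1²) = 9.391 m
R = A/P = 8.619/9.391 = 0.9178 m
S = (Q·n / (1·A·R^(2/3)))² = (5.23×0.033 / (1×8.619×0.9444))² = 0.0004496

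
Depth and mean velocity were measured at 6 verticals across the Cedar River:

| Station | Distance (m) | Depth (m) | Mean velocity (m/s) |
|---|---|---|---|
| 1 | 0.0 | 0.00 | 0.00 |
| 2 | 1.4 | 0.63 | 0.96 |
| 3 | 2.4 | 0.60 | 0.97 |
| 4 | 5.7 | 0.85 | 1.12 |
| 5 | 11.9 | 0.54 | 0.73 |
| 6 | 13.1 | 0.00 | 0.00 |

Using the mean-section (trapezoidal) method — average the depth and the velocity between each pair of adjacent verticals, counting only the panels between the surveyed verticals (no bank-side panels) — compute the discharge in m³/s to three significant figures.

Panel 1-2: Δb = 1.4 m, d̄ = (0.00+0.63)/2 = 0.315, v̄ = (0.00+0.96)/2 = 0.48 → q = 1.4×0.315×0.48 = 0.2117 m³/s
Panel 2-3: Δb = 1 m, d̄ = (0.63+0.60)/2 = 0.615, v̄ = (0.96+0.97)/2 = 0.965 → q = 1×0.615×0.965 = 0.5935 m³/s
Panel 3-4: Δb = 3.3 m, d̄ = (0.60+0.85)/2 = 0.725, v̄ = (0.97+1.12)/2 = 1.045 → q = 3.3×0.725×1.045 = 2.500 m³/s
Panel 4-5: Δb = 6.2 m, d̄ = (0.85+0.54)/2 = 0.695, v̄ = (1.12+0.73)/2 = 0.925 → q = 6.2×0.695×0.925 = 3.986 m³/s
Panel 5-6: Δb = 1.2 m, d̄ = (0.54+0.00)/2 = 0.27, v̄ = (0.73+0.00)/2 = 0.365 → q = 1.2×0.27×0.365 = 0.1183 m³/s
Q = Σ q = 7.409 m³/s

7.41 m³/s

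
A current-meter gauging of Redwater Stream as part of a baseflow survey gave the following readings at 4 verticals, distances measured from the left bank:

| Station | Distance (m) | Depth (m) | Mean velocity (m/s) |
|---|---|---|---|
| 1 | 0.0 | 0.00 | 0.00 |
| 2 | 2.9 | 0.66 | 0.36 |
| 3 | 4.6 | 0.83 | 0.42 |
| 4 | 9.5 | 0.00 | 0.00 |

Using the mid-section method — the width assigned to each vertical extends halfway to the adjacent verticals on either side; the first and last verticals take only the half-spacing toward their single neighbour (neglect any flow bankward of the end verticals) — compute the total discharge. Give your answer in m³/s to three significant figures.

w_2 = (4.6 − 0.0)/2 = 2.3 m; q_2 = 0.36 × 0.66 × 2.3 = 0.5465 m³/s
w_3 = (9.5 − 2.9)/2 = 3.3 m; q_3 = 0.42 × 0.83 × 3.3 = 1.150 m³/s
Stations 1, 4 contribute zero (depth or velocity is 0).
Q = Σ qᵢ = 1.697 m³/s

1.70 m³/s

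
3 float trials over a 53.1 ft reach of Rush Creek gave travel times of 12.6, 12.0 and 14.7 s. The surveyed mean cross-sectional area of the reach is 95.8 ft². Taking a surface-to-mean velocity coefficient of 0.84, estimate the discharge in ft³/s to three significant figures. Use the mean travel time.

326 ft³/s

t̄ = (12.6 + 12.0 + 14.7) / 3 = 13.1 s
v_surface = L / t̄ = 53.1 / 13.1 = 4.053 ft/s
v_mean = 0.84 × 4.053 = 3.405 ft/s
Q = A × v_mean = 95.8 × 3.405 = 326.2 ft³/s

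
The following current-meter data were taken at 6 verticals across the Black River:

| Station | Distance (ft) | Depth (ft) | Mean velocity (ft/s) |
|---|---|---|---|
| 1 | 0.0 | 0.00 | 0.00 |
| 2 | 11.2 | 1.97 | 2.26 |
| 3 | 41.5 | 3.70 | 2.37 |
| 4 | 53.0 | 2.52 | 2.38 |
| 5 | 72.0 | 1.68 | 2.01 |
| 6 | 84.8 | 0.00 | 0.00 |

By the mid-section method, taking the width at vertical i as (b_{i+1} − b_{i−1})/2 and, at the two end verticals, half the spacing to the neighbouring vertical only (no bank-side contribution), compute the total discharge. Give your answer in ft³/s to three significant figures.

w_2 = (41.5 − 0.0)/2 = 20.75 ft; q_2 = 2.26 × 1.97 × 20.75 = 92.38 ft³/s
w_3 = (53.0 − 11.2)/2 = 20.9 ft; q_3 = 2.37 × 3.70 × 20.9 = 183.3 ft³/s
w_4 = (72.0 − 41.5)/2 = 15.25 ft; q_4 = 2.38 × 2.52 × 15.25 = 91.46 ft³/s
w_5 = (84.8 − 53.0)/2 = 15.9 ft; q_5 = 2.01 × 1.68 × 15.9 = 53.69 ft³/s
Stations 1, 6 contribute zero (depth or velocity is 0).
Q = Σ qᵢ = 420.8 ft³/s

421 ft³/s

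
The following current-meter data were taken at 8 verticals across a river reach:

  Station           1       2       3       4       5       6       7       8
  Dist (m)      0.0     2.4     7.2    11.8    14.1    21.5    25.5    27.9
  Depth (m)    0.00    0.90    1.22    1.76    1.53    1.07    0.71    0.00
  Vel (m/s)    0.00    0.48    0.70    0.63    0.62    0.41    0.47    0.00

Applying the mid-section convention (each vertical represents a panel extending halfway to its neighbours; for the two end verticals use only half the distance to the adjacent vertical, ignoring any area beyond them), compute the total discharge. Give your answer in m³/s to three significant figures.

w_2 = (7.2 − 0.0)/2 = 3.6 m; q_2 = 0.48 × 0.90 × 3.6 = 1.555 m³/s
w_3 = (11.8 − 2.4)/2 = 4.7 m; q_3 = 0.70 × 1.22 × 4.7 = 4.014 m³/s
w_4 = (14.1 − 7.2)/2 = 3.45 m; q_4 = 0.63 × 1.76 × 3.45 = 3.825 m³/s
w_5 = (21.5 − 11.8)/2 = 4.85 m; q_5 = 0.62 × 1.53 × 4.85 = 4.601 m³/s
w_6 = (25.5 − 14.1)/2 = 5.7 m; q_6 = 0.41 × 1.07 × 5.7 = 2.501 m³/s
w_7 = (27.9 − 21.5)/2 = 3.2 m; q_7 = 0.47 × 0.71 × 3.2 = 1.068 m³/s
Stations 1, 8 contribute zero (depth or velocity is 0).
Q = Σ qᵢ = 17.56 m³/s

17.6 m³/s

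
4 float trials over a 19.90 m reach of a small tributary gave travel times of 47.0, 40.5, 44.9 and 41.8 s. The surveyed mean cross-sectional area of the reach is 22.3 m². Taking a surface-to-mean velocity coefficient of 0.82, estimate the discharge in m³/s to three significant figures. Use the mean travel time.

t̄ = (47.0 + 40.5 + 44.9 + 41.8) / 4 = 43.55 s
v_surface = L / t̄ = 19.90 / 43.55 = 0.4569 m/s
v_mean = 0.82 × 0.4569 = 0.3747 m/s
Q = A × v_mean = 22.3 × 0.3747 = 8.356 m³/s

8.36 m³/s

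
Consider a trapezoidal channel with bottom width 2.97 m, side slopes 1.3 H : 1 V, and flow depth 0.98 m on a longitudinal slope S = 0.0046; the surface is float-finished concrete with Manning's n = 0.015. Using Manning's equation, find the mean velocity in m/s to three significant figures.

3.47 m/s

A = (b + z·y)·y = (2.97 + 1.3×0.98)×0.98 = 4.159 m²
P = b + 2y√(1+z²) = 2.97 + 2×0.98×√(1+1.3²) = 6.185 m
R = A/P = 4.159/6.185 = 0.6725 m
Q = (1/n)·A·R^(2/3)·S^(1/2) = (1/0.015) × 4.159 × 0.6725^(2/3) × 0.0046^(1/2) = 14.43 m³/s
V = Q/A = 14.43/4.159 = 3.471 m/s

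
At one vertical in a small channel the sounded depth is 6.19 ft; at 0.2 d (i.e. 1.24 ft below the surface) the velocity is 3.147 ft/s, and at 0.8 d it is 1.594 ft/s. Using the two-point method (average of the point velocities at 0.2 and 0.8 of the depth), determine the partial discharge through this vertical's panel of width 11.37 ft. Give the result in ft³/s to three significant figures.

167 ft³/s

v̄ = (3.147 + 1.594) / 2 = 2.371 ft/s
q = v̄ × d × w = 2.371 × 6.19 × 11.37 = 166.8 ft³/s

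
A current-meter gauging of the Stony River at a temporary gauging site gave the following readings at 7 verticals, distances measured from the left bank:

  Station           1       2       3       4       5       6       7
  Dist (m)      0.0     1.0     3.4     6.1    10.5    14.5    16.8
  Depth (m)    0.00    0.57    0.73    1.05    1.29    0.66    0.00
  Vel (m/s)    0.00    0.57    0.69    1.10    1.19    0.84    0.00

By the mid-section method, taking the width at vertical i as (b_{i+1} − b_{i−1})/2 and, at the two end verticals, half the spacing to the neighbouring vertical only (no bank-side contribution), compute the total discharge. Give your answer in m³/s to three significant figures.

w_2 = (3.4 − 0.0)/2 = 1.7 m; q_2 = 0.57 × 0.57 × 1.7 = 0.5523 m³/s
w_3 = (6.1 − 1.0)/2 = 2.55 m; q_3 = 0.69 × 0.73 × 2.55 = 1.284 m³/s
w_4 = (10.5 − 3.4)/2 = 3.55 m; q_4 = 1.10 × 1.05 × 3.55 = 4.100 m³/s
w_5 = (14.5 − 6.1)/2 = 4.2 m; q_5 = 1.19 × 1.29 × 4.2 = 6.447 m³/s
w_6 = (16.8 − 10.5)/2 = 3.15 m; q_6 = 0.84 × 0.66 × 3.15 = 1.746 m³/s
Stations 1, 7 contribute zero (depth or velocity is 0).
Q = Σ qᵢ = 14.13 m³/s

14.1 m³/s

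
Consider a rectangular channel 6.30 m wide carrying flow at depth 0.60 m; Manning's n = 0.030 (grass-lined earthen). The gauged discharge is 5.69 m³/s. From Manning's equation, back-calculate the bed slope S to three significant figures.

A = b·y = 6.30 × 0.60 = 3.780 m²
P = b + 2y = 6.30 + 2×0.60 = 7.500 m
R = A/P = 3.780/7.500 = 0.5040 m
S = (Q·n / (1·A·R^(2/3)))² = (5.69×0.030 / (1×3.780×0.6333))² = 0.005084

0.00508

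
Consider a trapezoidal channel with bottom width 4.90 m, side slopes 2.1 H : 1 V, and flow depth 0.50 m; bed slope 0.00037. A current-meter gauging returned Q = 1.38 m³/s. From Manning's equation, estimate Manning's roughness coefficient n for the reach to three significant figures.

A = (b + z·y)·y = (4.90 + 2.1×0.50)×0.50 = 2.975 m²
P = b + 2y√(1+z²) = 4.90 + 2×0.50×√(1+2.1²) = 7.226 m
R = A/P = 2.975/7.226 = 0.4117 m
n = (1/Q)·A·R^(2/3)·S^(1/2) = (1/1.38) × 2.975 × 0.5534 × 0.01924 = 0.02295

0.0229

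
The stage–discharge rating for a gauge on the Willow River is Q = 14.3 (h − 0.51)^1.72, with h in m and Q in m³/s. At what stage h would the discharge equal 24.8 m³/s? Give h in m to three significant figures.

h − h₀ = (Q/C)^(1/b) = (24.8/14.3)^(1/1.72) = 1.377 m
h = 0.51 + 1.377 = 1.887 m

1.89 m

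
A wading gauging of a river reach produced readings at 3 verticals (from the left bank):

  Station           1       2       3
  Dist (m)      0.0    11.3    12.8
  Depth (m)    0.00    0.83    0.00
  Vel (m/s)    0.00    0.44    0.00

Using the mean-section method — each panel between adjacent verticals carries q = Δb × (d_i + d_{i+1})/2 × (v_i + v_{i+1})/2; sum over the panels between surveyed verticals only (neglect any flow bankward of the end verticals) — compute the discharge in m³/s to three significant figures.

1.17 m³/s

Panel 1-2: Δb = 11.3 m, d̄ = (0.00+0.83)/2 = 0.415, v̄ = (0.00+0.44)/2 = 0.22 → q = 11.3×0.415×0.22 = 1.032 m³/s
Panel 2-3: Δb = 1.5 m, d̄ = (0.83+0.00)/2 = 0.415, v̄ = (0.44+0.00)/2 = 0.22 → q = 1.5×0.415×0.22 = 0.1370 m³/s
Q = Σ q = 1.169 m³/s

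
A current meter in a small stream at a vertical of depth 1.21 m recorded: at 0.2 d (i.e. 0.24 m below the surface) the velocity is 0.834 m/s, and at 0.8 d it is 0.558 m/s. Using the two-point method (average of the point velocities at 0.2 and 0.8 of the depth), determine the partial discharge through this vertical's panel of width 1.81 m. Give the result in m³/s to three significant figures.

v̄ = (0.834 + 0.558) / 2 = 0.6960 m/s
q = v̄ × d × w = 0.6960 × 1.21 × 1.81 = 1.524 m³/s

1.52 m³/s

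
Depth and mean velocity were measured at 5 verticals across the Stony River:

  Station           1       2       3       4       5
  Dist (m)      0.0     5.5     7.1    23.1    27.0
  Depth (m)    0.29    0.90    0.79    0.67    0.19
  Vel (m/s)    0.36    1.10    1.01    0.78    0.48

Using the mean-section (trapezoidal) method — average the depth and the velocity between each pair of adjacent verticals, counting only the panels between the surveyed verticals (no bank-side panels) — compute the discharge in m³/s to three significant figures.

15.3 m³/s

Panel 1-2: Δb = 5.5 m, d̄ = (0.29+0.90)/2 = 0.595, v̄ = (0.36+1.10)/2 = 0.73 → q = 5.5×0.595×0.73 = 2.389 m³/s
Panel 2-3: Δb = 1.6 m, d̄ = (0.90+0.79)/2 = 0.845, v̄ = (1.10+1.01)/2 = 1.055 → q = 1.6×0.845×1.055 = 1.426 m³/s
Panel 3-4: Δb = 16 m, d̄ = (0.79+0.67)/2 = 0.73, v̄ = (1.01+0.78)/2 = 0.895 → q = 16×0.73×0.895 = 10.45 m³/s
Panel 4-5: Δb = 3.9 m, d̄ = (0.67+0.19)/2 = 0.43, v̄ = (0.78+0.48)/2 = 0.63 → q = 3.9×0.43×0.63 = 1.057 m³/s
Q = Σ q = 15.33 m³/s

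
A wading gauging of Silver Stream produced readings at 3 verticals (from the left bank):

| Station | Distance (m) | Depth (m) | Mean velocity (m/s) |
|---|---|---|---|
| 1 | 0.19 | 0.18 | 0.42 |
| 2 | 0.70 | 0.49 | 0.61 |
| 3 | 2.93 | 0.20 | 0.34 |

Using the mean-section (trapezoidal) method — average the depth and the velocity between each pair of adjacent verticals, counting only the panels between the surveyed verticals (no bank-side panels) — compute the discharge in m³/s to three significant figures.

0.453 m³/s

Panel 1-2: Δb = 0.51 m, d̄ = (0.18+0.49)/2 = 0.335, v̄ = (0.42+0.61)/2 = 0.515 → q = 0.51×0.335×0.515 = 0.08799 m³/s
Panel 2-3: Δb = 2.23 m, d̄ = (0.49+0.20)/2 = 0.345, v̄ = (0.61+0.34)/2 = 0.475 → q = 2.23×0.345×0.475 = 0.3654 m³/s
Q = Σ q = 0.4534 m³/s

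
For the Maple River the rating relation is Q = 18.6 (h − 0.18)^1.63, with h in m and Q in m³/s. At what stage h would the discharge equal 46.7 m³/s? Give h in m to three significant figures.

1.94 m

h − h₀ = (Q/C)^(1/b) = (46.7/18.6)^(1/1.63) = 1.759 m
h = 0.18 + 1.759 = 1.939 m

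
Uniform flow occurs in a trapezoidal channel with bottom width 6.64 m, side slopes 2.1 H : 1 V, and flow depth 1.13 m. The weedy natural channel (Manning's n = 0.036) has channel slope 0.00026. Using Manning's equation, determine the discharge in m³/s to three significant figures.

4.11 m³/s

A = (b + z·y)·y = (6.64 + 2.1×1.13)×1.13 = 10.18 m²
P = b + 2y√(1+z²) = 6.64 + 2×1.13×√(1+2.1²) = 11.90 m
R = A/P = 10.18/11.90 = 0.8561 m
Q = (1/n)·A·R^(2/3)·S^(1/2) = (1/0.036) × 10.18 × 0.8561^(2/3) × 0.00026^(1/2) = 4.113 m³/s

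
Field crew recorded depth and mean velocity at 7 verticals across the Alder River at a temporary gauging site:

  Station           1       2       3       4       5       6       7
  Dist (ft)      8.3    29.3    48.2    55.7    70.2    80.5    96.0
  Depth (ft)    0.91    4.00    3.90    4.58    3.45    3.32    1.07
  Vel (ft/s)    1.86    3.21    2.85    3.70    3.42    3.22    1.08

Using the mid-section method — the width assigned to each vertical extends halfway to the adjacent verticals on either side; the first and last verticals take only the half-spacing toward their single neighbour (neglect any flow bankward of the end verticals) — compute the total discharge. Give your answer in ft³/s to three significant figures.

900 ft³/s

w_1 = (29.3 − 8.3)/2 = 10.5 ft; q_1 = 1.86 × 0.91 × 10.5 = 17.77 ft³/s
w_2 = (48.2 − 8.3)/2 = 19.95 ft; q_2 = 3.21 × 4.00 × 19.95 = 256.2 ft³/s
w_3 = (55.7 − 29.3)/2 = 13.2 ft; q_3 = 2.85 × 3.90 × 13.2 = 146.7 ft³/s
w_4 = (70.2 − 48.2)/2 = 11 ft; q_4 = 3.70 × 4.58 × 11 = 186.4 ft³/s
w_5 = (80.5 − 55.7)/2 = 12.4 ft; q_5 = 3.42 × 3.45 × 12.4 = 146.3 ft³/s
w_6 = (96.0 − 70.2)/2 = 12.9 ft; q_6 = 3.22 × 3.32 × 12.9 = 137.9 ft³/s
w_7 = (96.0 − 80.5)/2 = 7.75 ft; q_7 = 1.08 × 1.07 × 7.75 = 8.956 ft³/s
Q = Σ qᵢ = 900.2 ft³/s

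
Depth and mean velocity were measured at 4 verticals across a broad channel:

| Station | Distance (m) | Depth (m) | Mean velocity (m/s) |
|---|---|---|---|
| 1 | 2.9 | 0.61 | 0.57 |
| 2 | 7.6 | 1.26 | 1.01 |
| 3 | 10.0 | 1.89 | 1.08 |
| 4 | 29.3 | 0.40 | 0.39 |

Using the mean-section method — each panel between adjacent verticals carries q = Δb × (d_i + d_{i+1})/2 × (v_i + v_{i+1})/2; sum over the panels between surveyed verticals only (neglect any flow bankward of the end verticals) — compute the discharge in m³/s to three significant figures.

23.7 m³/s

Panel 1-2: Δb = 4.7 m, d̄ = (0.61+1.26)/2 = 0.935, v̄ = (0.57+1.01)/2 = 0.79 → q = 4.7×0.935×0.79 = 3.472 m³/s
Panel 2-3: Δb = 2.4 m, d̄ = (1.26+1.89)/2 = 1.575, v̄ = (1.01+1.08)/2 = 1.045 → q = 2.4×1.575×1.045 = 3.950 m³/s
Panel 3-4: Δb = 19.3 m, d̄ = (1.89+0.40)/2 = 1.145, v̄ = (1.08+0.39)/2 = 0.735 → q = 19.3×1.145×0.735 = 16.24 m³/s
Q = Σ q = 23.66 m³/s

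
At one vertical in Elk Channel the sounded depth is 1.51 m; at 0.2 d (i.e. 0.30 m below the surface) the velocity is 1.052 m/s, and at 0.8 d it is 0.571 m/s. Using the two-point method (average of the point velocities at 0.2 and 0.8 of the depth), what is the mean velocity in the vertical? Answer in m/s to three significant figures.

v̄ = (1.052 + 0.571) / 2 = 0.8115 m/s

0.812 m/s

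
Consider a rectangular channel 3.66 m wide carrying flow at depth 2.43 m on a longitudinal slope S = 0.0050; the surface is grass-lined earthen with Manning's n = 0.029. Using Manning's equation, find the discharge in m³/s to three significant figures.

22.3 m³/s

A = b·y = 3.66 × 2.43 = 8.894 m²
P = b + 2y = 3.66 + 2×2.43 = 8.520 m
R = A/P = 8.894/8.520 = 1.044 m
Q = (1/n)·A·R^(2/3)·S^(1/2) = (1/0.029) × 8.894 × 1.044^(2/3) × 0.0050^(1/2) = 22.32 m³/s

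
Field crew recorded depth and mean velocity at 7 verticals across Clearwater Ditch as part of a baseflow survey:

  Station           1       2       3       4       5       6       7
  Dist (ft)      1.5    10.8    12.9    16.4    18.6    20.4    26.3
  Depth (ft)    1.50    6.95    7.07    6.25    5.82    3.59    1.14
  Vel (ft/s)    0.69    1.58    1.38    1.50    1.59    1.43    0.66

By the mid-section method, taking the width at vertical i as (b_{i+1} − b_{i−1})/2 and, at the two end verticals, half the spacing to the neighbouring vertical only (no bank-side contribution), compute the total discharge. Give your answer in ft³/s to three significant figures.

w_1 = (10.8 − 1.5)/2 = 4.65 ft; q_1 = 0.69 × 1.50 × 4.65 = 4.813 ft³/s
w_2 = (12.9 − 1.5)/2 = 5.7 ft; q_2 = 1.58 × 6.95 × 5.7 = 62.59 ft³/s
w_3 = (16.4 − 10.8)/2 = 2.8 ft; q_3 = 1.38 × 7.07 × 2.8 = 27.32 ft³/s
w_4 = (18.6 − 12.9)/2 = 2.85 ft; q_4 = 1.50 × 6.25 × 2.85 = 26.72 ft³/s
w_5 = (20.4 − 16.4)/2 = 2 ft; q_5 = 1.59 × 5.82 × 2 = 18.51 ft³/s
w_6 = (26.3 − 18.6)/2 = 3.85 ft; q_6 = 1.43 × 3.59 × 3.85 = 19.76 ft³/s
w_7 = (26.3 − 20.4)/2 = 2.95 ft; q_7 = 0.66 × 1.14 × 2.95 = 2.220 ft³/s
Q = Σ qᵢ = 161.9 ft³/s

162 ft³/s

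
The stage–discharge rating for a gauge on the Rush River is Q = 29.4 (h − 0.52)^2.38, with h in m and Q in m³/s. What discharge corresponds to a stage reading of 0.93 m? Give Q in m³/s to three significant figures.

Q = 29.4 × (0.93 − 0.52)^2.38 = 29.4 × 0.41^2.38 = 3.522 m³/s

3.52 m³/s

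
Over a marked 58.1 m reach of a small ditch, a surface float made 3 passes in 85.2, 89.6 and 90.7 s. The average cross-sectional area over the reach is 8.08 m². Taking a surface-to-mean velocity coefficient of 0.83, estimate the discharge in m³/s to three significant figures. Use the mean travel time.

4.40 m³/s

t̄ = (85.2 + 89.6 + 90.7) / 3 = 88.5 s
v_surface = L / t̄ = 58.1 / 88.5 = 0.6565 m/s
v_mean = 0.83 × 0.6565 = 0.5449 m/s
Q = A × v_mean = 8.08 × 0.5449 = 4.403 m³/s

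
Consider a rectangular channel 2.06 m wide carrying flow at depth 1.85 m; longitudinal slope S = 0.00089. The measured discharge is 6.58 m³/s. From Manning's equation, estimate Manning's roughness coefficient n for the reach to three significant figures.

A = b·y = 2.06 × 1.85 = 3.811 m²
P = b + 2y = 2.06 + 2×1.85 = 5.760 m
R = A/P = 3.811/5.760 = 0.6616 m
n = (1/Q)·A·R^(2/3)·S^(1/2) = (1/6.58) × 3.811 × 0.7593 × 0.02983 = 0.01312

0.0131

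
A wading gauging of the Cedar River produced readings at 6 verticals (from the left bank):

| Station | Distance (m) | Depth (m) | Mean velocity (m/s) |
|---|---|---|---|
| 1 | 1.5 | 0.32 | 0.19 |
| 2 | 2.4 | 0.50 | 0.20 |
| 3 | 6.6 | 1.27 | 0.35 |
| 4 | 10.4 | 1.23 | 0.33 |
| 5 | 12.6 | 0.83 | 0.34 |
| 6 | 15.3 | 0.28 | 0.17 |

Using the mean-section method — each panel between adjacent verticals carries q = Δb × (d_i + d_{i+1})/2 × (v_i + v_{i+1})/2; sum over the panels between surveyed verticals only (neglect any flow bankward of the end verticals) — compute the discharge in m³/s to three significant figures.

3.85 m³/s

Panel 1-2: Δb = 0.9 m, d̄ = (0.32+0.50)/2 = 0.41, v̄ = (0.19+0.20)/2 = 0.195 → q = 0.9×0.41×0.195 = 0.07196 m³/s
Panel 2-3: Δb = 4.2 m, d̄ = (0.50+1.27)/2 = 0.885, v̄ = (0.20+0.35)/2 = 0.275 → q = 4.2×0.885×0.275 = 1.022 m³/s
Panel 3-4: Δb = 3.8 m, d̄ = (1.27+1.23)/2 = 1.25, v̄ = (0.35+0.33)/2 = 0.34 → q = 3.8×1.25×0.34 = 1.615 m³/s
Panel 4-5: Δb = 2.2 m, d̄ = (1.23+0.83)/2 = 1.03, v̄ = (0.33+0.34)/2 = 0.335 → q = 2.2×1.03×0.335 = 0.7591 m³/s
Panel 5-6: Δb = 2.7 m, d̄ = (0.83+0.28)/2 = 0.555, v̄ = (0.34+0.17)/2 = 0.255 → q = 2.7×0.555×0.255 = 0.3821 m³/s
Q = Σ q = 3.850 m³/s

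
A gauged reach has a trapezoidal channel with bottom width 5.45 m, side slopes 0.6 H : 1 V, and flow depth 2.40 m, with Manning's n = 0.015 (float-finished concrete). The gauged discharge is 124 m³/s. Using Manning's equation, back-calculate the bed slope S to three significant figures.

0.00739

A = (b + z·y)·y = (5.45 + 0.6×2.40)×2.40 = 16.54 m²
P = b + 2y√(1+z²) = 5.45 + 2×2.40×√(1+0.6²) = 11.05 m
R = A/P = 16.54/11.05 = 1.497 m
S = (Q·n / (1·A·R^(2/3)))² = (124×0.015 / (1×16.54×1.308))² = 0.007390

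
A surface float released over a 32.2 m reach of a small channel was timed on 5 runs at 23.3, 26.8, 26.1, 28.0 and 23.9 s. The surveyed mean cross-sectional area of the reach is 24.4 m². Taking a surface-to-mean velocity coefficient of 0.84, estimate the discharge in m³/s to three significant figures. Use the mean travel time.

25.8 m³/s

t̄ = (23.3 + 26.8 + 26.1 + 28.0 + 23.9) / 5 = 25.62 s
v_surface = L / t̄ = 32.2 / 25.62 = 1.257 m/s
v_mean = 0.84 × 1.257 = 1.056 m/s
Q = A × v_mean = 24.4 × 1.056 = 25.76 m³/s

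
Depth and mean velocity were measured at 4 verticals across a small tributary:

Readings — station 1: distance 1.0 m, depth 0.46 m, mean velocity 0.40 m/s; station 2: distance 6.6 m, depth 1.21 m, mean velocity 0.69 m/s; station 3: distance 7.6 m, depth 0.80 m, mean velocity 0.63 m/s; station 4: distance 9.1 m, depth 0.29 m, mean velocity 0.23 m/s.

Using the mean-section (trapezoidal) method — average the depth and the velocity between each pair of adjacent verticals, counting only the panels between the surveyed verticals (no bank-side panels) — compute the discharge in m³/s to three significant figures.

3.56 m³/s

Panel 1-2: Δb = 5.6 m, d̄ = (0.46+1.21)/2 = 0.835, v̄ = (0.40+0.69)/2 = 0.545 → q = 5.6×0.835×0.545 = 2.548 m³/s
Panel 2-3: Δb = 1 m, d̄ = (1.21+0.80)/2 = 1.005, v̄ = (0.69+0.63)/2 = 0.66 → q = 1×1.005×0.66 = 0.6633 m³/s
Panel 3-4: Δb = 1.5 m, d̄ = (0.80+0.29)/2 = 0.545, v̄ = (0.63+0.23)/2 = 0.43 → q = 1.5×0.545×0.43 = 0.3515 m³/s
Q = Σ q = 3.563 m³/s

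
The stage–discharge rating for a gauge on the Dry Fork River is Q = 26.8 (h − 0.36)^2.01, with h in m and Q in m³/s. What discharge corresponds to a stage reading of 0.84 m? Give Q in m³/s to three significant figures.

Q = 26.8 × (0.84 − 0.36)^2.01 = 26.8 × 0.48^2.01 = 6.130 m³/s

6.13 m³/s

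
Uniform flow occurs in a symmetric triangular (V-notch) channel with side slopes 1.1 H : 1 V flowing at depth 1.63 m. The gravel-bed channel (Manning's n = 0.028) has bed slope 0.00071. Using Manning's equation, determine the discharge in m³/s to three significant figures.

1.99 m³/s

A = z·y² = 1.1×1.63² = 2.923 m²
P = 2y√(1+z²) = 2×1.63×√(1+1.1²) = 4.846 m
R = A/P = 2.923/4.846 = 0.6031 m
Q = (1/n)·A·R^(2/3)·S^(1/2) = (1/0.028) × 2.923 × 0.6031^(2/3) × 0.00071^(1/2) = 1.985 m³/s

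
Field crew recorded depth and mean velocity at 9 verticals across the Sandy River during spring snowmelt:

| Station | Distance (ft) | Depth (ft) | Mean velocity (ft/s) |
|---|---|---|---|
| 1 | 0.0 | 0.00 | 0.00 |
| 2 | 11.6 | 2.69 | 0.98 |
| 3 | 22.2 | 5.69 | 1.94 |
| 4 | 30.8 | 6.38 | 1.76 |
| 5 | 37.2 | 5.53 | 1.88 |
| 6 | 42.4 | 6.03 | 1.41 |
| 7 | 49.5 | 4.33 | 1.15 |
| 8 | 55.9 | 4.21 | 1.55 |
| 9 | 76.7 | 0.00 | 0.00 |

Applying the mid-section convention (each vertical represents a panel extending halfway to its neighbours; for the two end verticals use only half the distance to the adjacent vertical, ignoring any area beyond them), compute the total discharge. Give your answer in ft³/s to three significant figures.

w_2 = (22.2 − 0.0)/2 = 11.1 ft; q_2 = 0.98 × 2.69 × 11.1 = 29.26 ft³/s
w_3 = (30.8 − 11.6)/2 = 9.6 ft; q_3 = 1.94 × 5.69 × 9.6 = 106.0 ft³/s
w_4 = (37.2 − 22.2)/2 = 7.5 ft; q_4 = 1.76 × 6.38 × 7.5 = 84.22 ft³/s
w_5 = (42.4 − 30.8)/2 = 5.8 ft; q_5 = 1.88 × 5.53 × 5.8 = 60.30 ft³/s
w_6 = (49.5 − 37.2)/2 = 6.15 ft; q_6 = 1.41 × 6.03 × 6.15 = 52.29 ft³/s
w_7 = (55.9 − 42.4)/2 = 6.75 ft; q_7 = 1.15 × 4.33 × 6.75 = 33.61 ft³/s
w_8 = (76.7 − 49.5)/2 = 13.6 ft; q_8 = 1.55 × 4.21 × 13.6 = 88.75 ft³/s
Stations 1, 9 contribute zero (depth or velocity is 0).
Q = Σ qᵢ = 454.4 ft³/s

454 ft³/s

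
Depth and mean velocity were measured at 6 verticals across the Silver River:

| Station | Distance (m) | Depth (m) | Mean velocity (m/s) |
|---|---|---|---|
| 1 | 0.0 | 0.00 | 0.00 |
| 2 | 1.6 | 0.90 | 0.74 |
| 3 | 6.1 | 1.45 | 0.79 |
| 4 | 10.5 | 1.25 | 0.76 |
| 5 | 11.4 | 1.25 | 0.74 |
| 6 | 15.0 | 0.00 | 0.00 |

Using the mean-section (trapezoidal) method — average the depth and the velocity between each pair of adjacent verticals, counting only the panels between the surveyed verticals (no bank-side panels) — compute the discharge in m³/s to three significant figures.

10.6 m³/s

Panel 1-2: Δb = 1.6 m, d̄ = (0.00+0.90)/2 = 0.45, v̄ = (0.00+0.74)/2 = 0.37 → q = 1.6×0.45×0.37 = 0.2664 m³/s
Panel 2-3: Δb = 4.5 m, d̄ = (0.90+1.45)/2 = 1.175, v̄ = (0.74+0.79)/2 = 0.765 → q = 4.5×1.175×0.765 = 4.045 m³/s
Panel 3-4: Δb = 4.4 m, d̄ = (1.45+1.25)/2 = 1.35, v̄ = (0.79+0.76)/2 = 0.775 → q = 4.4×1.35×0.775 = 4.604 m³/s
Panel 4-5: Δb = 0.9 m, d̄ = (1.25+1.25)/2 = 1.25, v̄ = (0.76+0.74)/2 = 0.75 → q = 0.9×1.25×0.75 = 0.8438 m³/s
Panel 5-6: Δb = 3.6 m, d̄ = (1.25+0.00)/2 = 0.625, v̄ = (0.74+0.00)/2 = 0.37 → q = 3.6×0.625×0.37 = 0.8325 m³/s
Q = Σ q = 10.59 m³/s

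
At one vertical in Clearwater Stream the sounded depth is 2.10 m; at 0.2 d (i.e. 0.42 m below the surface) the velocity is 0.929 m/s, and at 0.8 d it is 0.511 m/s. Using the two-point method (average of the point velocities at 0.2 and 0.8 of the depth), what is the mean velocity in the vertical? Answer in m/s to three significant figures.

v̄ = (0.929 + 0.511) / 2 = 0.7200 m/s

0.720 m/s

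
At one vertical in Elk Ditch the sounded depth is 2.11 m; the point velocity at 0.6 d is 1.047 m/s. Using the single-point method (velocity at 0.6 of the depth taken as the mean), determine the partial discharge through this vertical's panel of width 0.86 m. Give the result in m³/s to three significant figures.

1.90 m³/s

v̄ = v₀.₆ = 1.047 m/s
q = v̄ × d × w = 1.047 × 2.11 × 0.86 = 1.900 m³/s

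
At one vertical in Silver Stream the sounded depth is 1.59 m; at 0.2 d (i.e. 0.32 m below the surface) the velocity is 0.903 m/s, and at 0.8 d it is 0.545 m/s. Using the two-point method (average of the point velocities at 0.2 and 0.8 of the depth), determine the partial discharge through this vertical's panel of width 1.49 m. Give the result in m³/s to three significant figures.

1.72 m³/s

v̄ = (0.903 + 0.545) / 2 = 0.7240 m/s
q = v̄ × d × w = 0.7240 × 1.59 × 1.49 = 1.715 m³/s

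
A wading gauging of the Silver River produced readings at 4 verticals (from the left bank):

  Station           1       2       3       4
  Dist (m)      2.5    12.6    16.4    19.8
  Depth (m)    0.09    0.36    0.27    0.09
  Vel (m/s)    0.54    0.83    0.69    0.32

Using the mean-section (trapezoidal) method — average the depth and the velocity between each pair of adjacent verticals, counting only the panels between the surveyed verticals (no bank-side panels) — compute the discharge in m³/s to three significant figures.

Panel 1-2: Δb = 10.1 m, d̄ = (0.09+0.36)/2 = 0.225, v̄ = (0.54+0.83)/2 = 0.685 → q = 10.1×0.225×0.685 = 1.557 m³/s
Panel 2-3: Δb = 3.8 m, d̄ = (0.36+0.27)/2 = 0.315, v̄ = (0.83+0.69)/2 = 0.76 → q = 3.8×0.315×0.76 = 0.9097 m³/s
Panel 3-4: Δb = 3.4 m, d̄ = (0.27+0.09)/2 = 0.18, v̄ = (0.69+0.32)/2 = 0.505 → q = 3.4×0.18×0.505 = 0.3091 m³/s
Q = Σ q = 2.775 m³/s

2.78 m³/s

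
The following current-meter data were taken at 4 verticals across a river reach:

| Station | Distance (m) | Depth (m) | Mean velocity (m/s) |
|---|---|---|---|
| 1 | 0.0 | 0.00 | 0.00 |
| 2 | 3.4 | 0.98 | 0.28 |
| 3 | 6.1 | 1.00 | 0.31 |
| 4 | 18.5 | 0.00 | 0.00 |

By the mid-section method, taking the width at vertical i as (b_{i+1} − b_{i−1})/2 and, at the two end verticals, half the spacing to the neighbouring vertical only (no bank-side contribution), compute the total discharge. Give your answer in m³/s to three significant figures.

w_2 = (6.1 − 0.0)/2 = 3.05 m; q_2 = 0.28 × 0.98 × 3.05 = 0.8369 m³/s
w_3 = (18.5 − 3.4)/2 = 7.55 m; q_3 = 0.31 × 1.00 × 7.55 = 2.341 m³/s
Stations 1, 4 contribute zero (depth or velocity is 0).
Q = Σ qᵢ = 3.177 m³/s

3.18 m³/s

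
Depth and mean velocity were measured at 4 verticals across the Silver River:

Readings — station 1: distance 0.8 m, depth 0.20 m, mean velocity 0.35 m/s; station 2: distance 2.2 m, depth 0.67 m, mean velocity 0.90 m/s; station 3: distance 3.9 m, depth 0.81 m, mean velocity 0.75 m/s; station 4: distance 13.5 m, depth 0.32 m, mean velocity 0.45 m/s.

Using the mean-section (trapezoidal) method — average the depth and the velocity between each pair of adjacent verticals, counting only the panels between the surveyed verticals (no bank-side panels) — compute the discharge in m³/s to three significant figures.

4.67 m³/s

Panel 1-2: Δb = 1.4 m, d̄ = (0.20+0.67)/2 = 0.435, v̄ = (0.35+0.90)/2 = 0.625 → q = 1.4×0.435×0.625 = 0.3806 m³/s
Panel 2-3: Δb = 1.7 m, d̄ = (0.67+0.81)/2 = 0.74, v̄ = (0.90+0.75)/2 = 0.825 → q = 1.7×0.74×0.825 = 1.038 m³/s
Panel 3-4: Δb = 9.6 m, d̄ = (0.81+0.32)/2 = 0.565, v̄ = (0.75+0.45)/2 = 0.6 → q = 9.6×0.565×0.6 = 3.254 m³/s
Q = Σ q = 4.673 m³/s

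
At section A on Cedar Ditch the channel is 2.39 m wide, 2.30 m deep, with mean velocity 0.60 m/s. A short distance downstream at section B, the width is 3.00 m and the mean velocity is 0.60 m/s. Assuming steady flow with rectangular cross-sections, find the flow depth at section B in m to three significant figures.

Q = A₁V₁ = (2.39×2.30) × 0.60 = 3.298 m³/s
d₂ = Q/(b₂ V₂) = 3.298/(3.00×0.60) = 1.832 m

1.83 m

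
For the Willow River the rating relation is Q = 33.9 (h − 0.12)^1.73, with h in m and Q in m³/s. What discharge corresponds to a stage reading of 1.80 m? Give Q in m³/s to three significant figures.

83.2 m³/s

Q = 33.9 × (1.80 − 0.12)^1.73 = 33.9 × 1.68^1.73 = 83.17 m³/s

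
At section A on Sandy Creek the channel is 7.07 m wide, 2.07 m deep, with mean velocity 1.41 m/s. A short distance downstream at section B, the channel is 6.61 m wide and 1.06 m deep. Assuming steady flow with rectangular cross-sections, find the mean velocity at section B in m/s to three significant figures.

2.95 m/s

Q = A₁V₁ = (7.07×2.07) × 1.41 = 20.64 m³/s
A₂ = 6.61 × 1.06 = 7.007 m²
V₂ = Q/A₂ = 20.64/7.007 = 2.945 m/s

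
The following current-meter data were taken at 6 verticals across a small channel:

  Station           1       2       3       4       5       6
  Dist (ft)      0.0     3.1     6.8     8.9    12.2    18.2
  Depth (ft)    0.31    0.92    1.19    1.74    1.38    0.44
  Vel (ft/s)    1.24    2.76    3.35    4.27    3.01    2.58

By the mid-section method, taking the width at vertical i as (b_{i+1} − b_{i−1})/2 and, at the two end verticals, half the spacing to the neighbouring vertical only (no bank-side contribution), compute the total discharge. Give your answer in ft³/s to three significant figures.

w_1 = (3.1 − 0.0)/2 = 1.55 ft; q_1 = 1.24 × 0.31 × 1.55 = 0.5958 ft³/s
w_2 = (6.8 − 0.0)/2 = 3.4 ft; q_2 = 2.76 × 0.92 × 3.4 = 8.633 ft³/s
w_3 = (8.9 − 3.1)/2 = 2.9 ft; q_3 = 3.35 × 1.19 × 2.9 = 11.56 ft³/s
w_4 = (12.2 − 6.8)/2 = 2.7 ft; q_4 = 4.27 × 1.74 × 2.7 = 20.06 ft³/s
w_5 = (18.2 − 8.9)/2 = 4.65 ft; q_5 = 3.01 × 1.38 × 4.65 = 19.32 ft³/s
w_6 = (18.2 − 12.2)/2 = 3 ft; q_6 = 2.58 × 0.44 × 3 = 3.406 ft³/s
Q = Σ qᵢ = 63.57 ft³/s

63.6 ft³/s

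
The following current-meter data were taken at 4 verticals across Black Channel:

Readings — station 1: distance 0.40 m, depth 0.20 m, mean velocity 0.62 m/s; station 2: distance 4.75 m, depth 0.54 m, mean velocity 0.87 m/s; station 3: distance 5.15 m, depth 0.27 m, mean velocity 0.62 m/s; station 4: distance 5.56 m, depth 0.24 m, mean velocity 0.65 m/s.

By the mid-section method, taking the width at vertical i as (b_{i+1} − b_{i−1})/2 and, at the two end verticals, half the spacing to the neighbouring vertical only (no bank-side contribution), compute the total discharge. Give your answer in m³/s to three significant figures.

w_1 = (4.75 − 0.40)/2 = 2.175 m; q_1 = 0.62 × 0.20 × 2.175 = 0.2697 m³/s
w_2 = (5.15 − 0.40)/2 = 2.375 m; q_2 = 0.87 × 0.54 × 2.375 = 1.116 m³/s
w_3 = (5.56 − 4.75)/2 = 0.405 m; q_3 = 0.62 × 0.27 × 0.405 = 0.06780 m³/s
w_4 = (5.56 − 5.15)/2 = 0.205 m; q_4 = 0.65 × 0.24 × 0.205 = 0.03198 m³/s
Q = Σ qᵢ = 1.485 m³/s

1.49 m³/s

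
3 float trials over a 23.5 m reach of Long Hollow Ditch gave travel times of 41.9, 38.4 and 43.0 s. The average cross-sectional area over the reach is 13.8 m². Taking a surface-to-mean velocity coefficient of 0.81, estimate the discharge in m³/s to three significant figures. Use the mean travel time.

t̄ = (41.9 + 38.4 + 43.0) / 3 = 41.1 s
v_surface = L / t̄ = 23.5 / 41.1 = 0.5718 m/s
v_mean = 0.81 × 0.5718 = 0.4631 m/s
Q = A × v_mean = 13.8 × 0.4631 = 6.391 m³/s

6.39 m³/s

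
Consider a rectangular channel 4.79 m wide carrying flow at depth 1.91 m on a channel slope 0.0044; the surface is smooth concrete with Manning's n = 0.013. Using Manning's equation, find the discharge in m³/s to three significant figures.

48.6 m³/s

A = b·y = 4.79 × 1.91 = 9.149 m²
P = b + 2y = 4.79 + 2×1.91 = 8.610 m
R = A/P = 9.149/8.610 = 1.063 m
Q = (1/n)·A·R^(2/3)·S^(1/2) = (1/0.013) × 9.149 × 1.063^(2/3) × 0.0044^(1/2) = 48.61 m³/s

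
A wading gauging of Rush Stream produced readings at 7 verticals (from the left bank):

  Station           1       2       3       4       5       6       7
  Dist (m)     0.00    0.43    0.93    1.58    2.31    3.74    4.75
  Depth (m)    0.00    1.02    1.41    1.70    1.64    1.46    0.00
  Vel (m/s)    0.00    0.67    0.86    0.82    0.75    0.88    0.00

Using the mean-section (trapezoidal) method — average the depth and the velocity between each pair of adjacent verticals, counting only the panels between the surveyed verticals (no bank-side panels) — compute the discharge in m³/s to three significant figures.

4.48 m³/s

Panel 1-2: Δb = 0.43 m, d̄ = (0.00+1.02)/2 = 0.51, v̄ = (0.00+0.67)/2 = 0.335 → q = 0.43×0.51×0.335 = 0.07347 m³/s
Panel 2-3: Δb = 0.5 m, d̄ = (1.02+1.41)/2 = 1.215, v̄ = (0.67+0.86)/2 = 0.765 → q = 0.5×1.215×0.765 = 0.4647 m³/s
Panel 3-4: Δb = 0.65 m, d̄ = (1.41+1.70)/2 = 1.555, v̄ = (0.86+0.82)/2 = 0.84 → q = 0.65×1.555×0.84 = 0.8490 m³/s
Panel 4-5: Δb = 0.73 m, d̄ = (1.70+1.64)/2 = 1.67, v̄ = (0.82+0.75)/2 = 0.785 → q = 0.73×1.67×0.785 = 0.9570 m³/s
Panel 5-6: Δb = 1.43 m, d̄ = (1.64+1.46)/2 = 1.55, v̄ = (0.75+0.88)/2 = 0.815 → q = 1.43×1.55×0.815 = 1.806 m³/s
Panel 6-7: Δb = 1.01 m, d̄ = (1.46+0.00)/2 = 0.73, v̄ = (0.88+0.00)/2 = 0.44 → q = 1.01×0.73×0.44 = 0.3244 m³/s
Q = Σ q = 4.475 m³/s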